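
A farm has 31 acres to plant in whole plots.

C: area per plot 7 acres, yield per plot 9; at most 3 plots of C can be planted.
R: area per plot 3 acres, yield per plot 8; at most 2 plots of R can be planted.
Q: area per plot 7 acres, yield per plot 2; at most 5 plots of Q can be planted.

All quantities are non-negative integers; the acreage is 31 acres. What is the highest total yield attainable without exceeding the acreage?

43

Take 3×C and 2×R: area 27 ≤ 31, yield 3·9 + 2·8 = 43.
R has the best ratio (8/3) and is taken to its limit of 2; remaining capacity is filled optimally with the others.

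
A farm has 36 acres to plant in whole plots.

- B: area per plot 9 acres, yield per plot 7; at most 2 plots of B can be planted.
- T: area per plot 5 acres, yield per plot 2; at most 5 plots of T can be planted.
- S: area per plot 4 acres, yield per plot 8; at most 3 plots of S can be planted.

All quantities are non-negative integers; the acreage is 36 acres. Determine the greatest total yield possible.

2×B and 3×S: area 30 ≤ 36, yield 2·7 + 3·8 = 38.
2×B, 1×T, and 3×S: area 35 ≤ 36, yield 2·7 + 1·2 + 3·8 = 40.
Best is 40.

40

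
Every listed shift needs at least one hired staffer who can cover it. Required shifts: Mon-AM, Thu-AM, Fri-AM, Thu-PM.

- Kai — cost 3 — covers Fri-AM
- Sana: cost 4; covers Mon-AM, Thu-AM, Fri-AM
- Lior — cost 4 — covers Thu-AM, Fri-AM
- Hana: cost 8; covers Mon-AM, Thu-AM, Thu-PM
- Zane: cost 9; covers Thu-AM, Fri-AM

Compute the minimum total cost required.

11

This is a weighted set-cover instance.
The greedy cost-per-new-shift heuristic would pick Sana and Hana for 12, but a cheaper cover exists.
Choose Kai and Hana: together they cover Mon-AM, Thu-AM, Fri-AM, Thu-PM — every shift.
Total cost: 3 + 8 = 11.
No cover costs less than 11.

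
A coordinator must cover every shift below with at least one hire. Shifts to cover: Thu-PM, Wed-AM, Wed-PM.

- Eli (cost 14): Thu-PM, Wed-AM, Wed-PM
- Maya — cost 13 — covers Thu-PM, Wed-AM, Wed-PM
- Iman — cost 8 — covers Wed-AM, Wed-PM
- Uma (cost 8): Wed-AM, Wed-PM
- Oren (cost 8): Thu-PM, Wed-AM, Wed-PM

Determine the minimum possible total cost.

Oren alone covers Thu-PM, Wed-AM, Wed-PM — every shift.
Total cost: 8.
No cover costs less than 8.

8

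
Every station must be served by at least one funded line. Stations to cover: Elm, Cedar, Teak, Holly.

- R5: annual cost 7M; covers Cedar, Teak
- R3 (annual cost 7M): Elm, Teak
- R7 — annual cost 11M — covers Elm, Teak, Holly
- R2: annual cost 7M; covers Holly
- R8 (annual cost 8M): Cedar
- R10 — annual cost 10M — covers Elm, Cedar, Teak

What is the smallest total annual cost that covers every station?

17

Choose R2 and R10: together they cover Elm, Cedar, Teak, Holly — every station.
Total annual cost: 7 + 10 = 17.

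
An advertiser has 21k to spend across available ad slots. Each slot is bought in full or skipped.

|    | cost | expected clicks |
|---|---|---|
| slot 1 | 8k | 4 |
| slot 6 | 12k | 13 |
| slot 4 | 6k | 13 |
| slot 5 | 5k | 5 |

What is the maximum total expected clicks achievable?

Allowing fractional choices, the relaxed optimum would be about 29.0, but ad slots are indivisible.
slot 1 + slot 4 + slot 5: cost 8 + 6 + 5 = 19 ≤ 21, expected clicks 4 + 13 + 5 = 22.
slot 6 + slot 4: cost 12 + 6 = 18 ≤ 21, expected clicks 13 + 13 = 26.
Best is slot 6 and slot 4 with total expected clicks 26.

26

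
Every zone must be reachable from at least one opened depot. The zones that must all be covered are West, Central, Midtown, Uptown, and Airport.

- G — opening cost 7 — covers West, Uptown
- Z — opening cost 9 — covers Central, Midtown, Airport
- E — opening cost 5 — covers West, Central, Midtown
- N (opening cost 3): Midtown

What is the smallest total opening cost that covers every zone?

This is a weighted set-cover instance.
The greedy cost-per-new-zone heuristic would pick E, G, and Z for 21, but a cheaper cover exists.
Choose G and Z: together they cover West, Central, Midtown, Uptown, Airport — every zone.
Total opening cost: 7 + 9 = 16.
No cover costs less than 16.

16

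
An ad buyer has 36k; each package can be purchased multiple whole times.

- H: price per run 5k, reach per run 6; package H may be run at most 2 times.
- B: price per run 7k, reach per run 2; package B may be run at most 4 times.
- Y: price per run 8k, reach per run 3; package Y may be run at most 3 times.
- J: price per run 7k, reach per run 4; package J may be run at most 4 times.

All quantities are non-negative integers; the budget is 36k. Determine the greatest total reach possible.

This is a bounded integer knapsack.
2×H, 1×Y, and 2×J: price 32 ≤ 36, reach 2·6 + 1·3 + 2·4 = 23.
2×H and 3×J: price 31 ≤ 36, reach 2·6 + 3·4 = 24.
Best is 24.

24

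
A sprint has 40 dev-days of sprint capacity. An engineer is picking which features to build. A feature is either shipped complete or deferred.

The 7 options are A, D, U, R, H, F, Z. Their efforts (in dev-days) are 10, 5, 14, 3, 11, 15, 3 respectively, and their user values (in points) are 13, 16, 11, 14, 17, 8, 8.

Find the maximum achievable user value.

D + U + R + H + Z: effort 5 + 14 + 3 + 11 + 3 = 36 ≤ 40, user value 16 + 11 + 14 + 17 + 8 = 66.
D + R + H + F + Z: effort 5 + 3 + 11 + 15 + 3 = 37 ≤ 40, user value 16 + 14 + 17 + 8 + 8 = 63.
A + D + R + H + Z: effort 10 + 5 + 3 + 11 + 3 = 32 ≤ 40, user value 13 + 16 + 14 + 17 + 8 = 68.
Best is A, D, R, H, and Z with total user value 68.

68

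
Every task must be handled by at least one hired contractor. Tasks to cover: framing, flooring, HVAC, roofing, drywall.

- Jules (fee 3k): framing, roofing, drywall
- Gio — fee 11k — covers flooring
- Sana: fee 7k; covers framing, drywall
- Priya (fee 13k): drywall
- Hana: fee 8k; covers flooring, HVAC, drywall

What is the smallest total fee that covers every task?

Choose Jules and Hana: together they cover framing, flooring, HVAC, roofing, drywall — every task.
Total fee: 3 + 8 = 11.
No cover costs less than 11.

11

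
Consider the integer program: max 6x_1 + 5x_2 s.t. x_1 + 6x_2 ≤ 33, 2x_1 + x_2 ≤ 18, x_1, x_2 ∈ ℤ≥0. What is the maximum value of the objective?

Relaxing integrality, the LP optimum is 62.73 at (x_1,x_2) = (6.82, 4.36), which is not an integer point.
(x_1,x_2)=(7,4): 1·7+6·4=31≤33, 2·7+1·4=18≤18, objective 62.
(x_1,x_2)=(7,3): 1·7+6·3=25≤33, 2·7+1·3=17≤18, objective 57.
(x_1,x_2)=(6,4): 1·6+6·4=30≤33, 2·6+1·4=16≤18, objective 56.
(x_1,x_2)=(6,3): 1·6+6·3=24≤33, 2·6+1·3=15≤18, objective 51.
No feasible integer point exceeds 62.

62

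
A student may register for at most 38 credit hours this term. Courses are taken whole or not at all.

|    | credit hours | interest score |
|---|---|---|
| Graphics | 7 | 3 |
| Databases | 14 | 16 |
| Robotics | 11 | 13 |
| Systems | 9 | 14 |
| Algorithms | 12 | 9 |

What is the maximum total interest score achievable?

43

Treat it as a binary knapsack problem.
Databases + Robotics + Systems: credit hours 14 + 11 + 9 = 34 ≤ 38, interest score 16 + 13 + 14 = 43.
Databases + Robotics + Algorithms: credit hours 14 + 11 + 12 = 37 ≤ 38, interest score 16 + 13 + 9 = 38.
Databases + Systems + Algorithms: credit hours 14 + 9 + 12 = 35 ≤ 38, interest score 16 + 14 + 9 = 39.
Best is Databases, Robotics, and Systems with total interest score 43.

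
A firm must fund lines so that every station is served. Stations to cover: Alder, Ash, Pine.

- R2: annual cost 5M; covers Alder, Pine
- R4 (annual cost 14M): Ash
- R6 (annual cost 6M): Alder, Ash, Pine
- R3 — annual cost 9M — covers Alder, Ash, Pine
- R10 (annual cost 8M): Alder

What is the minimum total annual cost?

This is a weighted set-cover instance.
R6 alone covers Alder, Ash, Pine — every station.
Total annual cost: 6.
No cover costs less than 6.

6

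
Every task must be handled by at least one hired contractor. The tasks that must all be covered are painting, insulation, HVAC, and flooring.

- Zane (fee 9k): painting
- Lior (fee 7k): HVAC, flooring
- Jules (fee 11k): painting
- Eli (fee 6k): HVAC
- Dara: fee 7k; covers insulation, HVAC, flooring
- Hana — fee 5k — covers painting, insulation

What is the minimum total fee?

Choose Lior and Hana: together they cover painting, insulation, HVAC, flooring — every task.
Total fee: 7 + 5 = 12.
No cover costs less than 12.

12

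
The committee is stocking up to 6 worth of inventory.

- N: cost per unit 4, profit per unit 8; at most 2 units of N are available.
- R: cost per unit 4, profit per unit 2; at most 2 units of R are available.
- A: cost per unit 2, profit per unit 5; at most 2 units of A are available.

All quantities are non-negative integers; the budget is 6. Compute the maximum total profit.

2×A: cost 4 ≤ 6, profit 2·5 = 10.
1×N and 1×A: cost 6 ≤ 6, profit 1·8 + 1·5 = 13.
Best is 13.

13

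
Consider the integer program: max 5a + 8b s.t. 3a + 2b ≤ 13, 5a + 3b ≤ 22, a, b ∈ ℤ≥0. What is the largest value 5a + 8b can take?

(a,b)=(0,6): 3·0+2·6=12≤13, 5·0+3·6=18≤22, objective 48.
(a,b)=(1,5): 3·1+2·5=13≤13, 5·1+3·5=20≤22, objective 45.
The best lattice point is (0,6), giving 48.

48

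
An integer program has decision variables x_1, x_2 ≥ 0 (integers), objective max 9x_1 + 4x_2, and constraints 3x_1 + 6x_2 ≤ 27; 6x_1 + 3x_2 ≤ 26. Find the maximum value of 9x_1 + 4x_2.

36

Relaxing integrality, the LP optimum is 39.00 at (x_1,x_2) = (4.33, 0), which is not an integer point.
(x_1,x_2)=(4,0): 3·4+6·0=12≤27, 6·4+3·0=24≤26, objective 36.
(x_1,x_2)=(3,1): 3·3+6·1=15≤27, 6·3+3·1=21≤26, objective 31.
(x_1,x_2)=(3,0): 3·3+6·0=9≤27, 6·3+3·0=18≤26, objective 27.
No feasible integer point exceeds 36.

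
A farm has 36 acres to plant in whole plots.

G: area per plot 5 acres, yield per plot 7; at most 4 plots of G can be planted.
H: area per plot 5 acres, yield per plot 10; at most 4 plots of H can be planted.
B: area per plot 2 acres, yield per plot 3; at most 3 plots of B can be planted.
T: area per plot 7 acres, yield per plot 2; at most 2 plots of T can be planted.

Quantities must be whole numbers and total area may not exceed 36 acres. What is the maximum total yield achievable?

63

This is a bounded integer knapsack.
Take 2×G, 4×H, and 3×B: area 36 ≤ 36, yield 2·7 + 4·10 + 3·3 = 63.
H has the best ratio (10/5) and is taken to its limit of 4; remaining capacity is filled optimally with the others.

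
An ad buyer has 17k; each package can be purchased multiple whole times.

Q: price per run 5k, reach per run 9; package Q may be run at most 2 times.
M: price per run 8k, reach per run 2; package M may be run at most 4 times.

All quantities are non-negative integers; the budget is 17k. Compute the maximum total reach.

18

This is a bounded integer knapsack.
Q has the best ratio (9/5); taking only Q gives at most 2×9 = 18 (stopped by the supply cap of 2).
Optimal: 2×Q: price 10 ≤ 17, reach 2·9 = 18.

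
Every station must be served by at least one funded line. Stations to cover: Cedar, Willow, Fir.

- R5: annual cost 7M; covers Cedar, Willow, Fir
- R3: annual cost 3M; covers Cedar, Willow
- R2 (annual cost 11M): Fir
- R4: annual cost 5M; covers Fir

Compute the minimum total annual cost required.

7

This is a weighted set-cover instance.
The greedy cost-per-new-station heuristic would pick R3 and R4 for 8, but a cheaper cover exists.
R5 alone covers Cedar, Willow, Fir — every station.
Total annual cost: 7.
No cover costs less than 7.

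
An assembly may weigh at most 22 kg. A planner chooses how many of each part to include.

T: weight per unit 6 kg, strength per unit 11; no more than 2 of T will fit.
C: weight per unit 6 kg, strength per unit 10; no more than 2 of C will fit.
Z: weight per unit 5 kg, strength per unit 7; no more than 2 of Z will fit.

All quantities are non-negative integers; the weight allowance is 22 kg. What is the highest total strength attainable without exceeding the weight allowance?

T has the best ratio (11/6); taking only T gives at most 2×11 = 22 (stopped by the supply cap of 2).
Mixing does better — 2×T and 2×Z: weight 22 ≤ 22, strength 2·11 + 2·7 = 36.

36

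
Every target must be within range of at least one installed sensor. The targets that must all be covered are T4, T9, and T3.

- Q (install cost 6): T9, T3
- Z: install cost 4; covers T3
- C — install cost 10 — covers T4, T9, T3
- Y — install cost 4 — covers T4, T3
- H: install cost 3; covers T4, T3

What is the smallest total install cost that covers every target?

9

Choose Q and H: together they cover T4, T9, T3 — every target.
Total install cost: 6 + 3 = 9.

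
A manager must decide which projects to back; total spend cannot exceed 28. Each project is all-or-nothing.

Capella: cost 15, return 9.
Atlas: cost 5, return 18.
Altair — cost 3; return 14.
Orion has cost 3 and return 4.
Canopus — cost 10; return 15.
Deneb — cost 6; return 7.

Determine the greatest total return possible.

58

Take Atlas, Altair, Orion, Canopus, and Deneb: cost 5 + 3 + 3 + 10 + 6 = 27 ≤ 28, return 18 + 14 + 4 + 15 + 7 = 58.
No other feasible combination does better.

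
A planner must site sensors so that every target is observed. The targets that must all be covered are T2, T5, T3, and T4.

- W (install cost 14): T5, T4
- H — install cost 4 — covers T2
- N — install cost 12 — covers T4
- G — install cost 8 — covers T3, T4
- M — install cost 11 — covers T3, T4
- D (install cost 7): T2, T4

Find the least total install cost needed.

The greedy cost-per-new-target heuristic would pick D, G, and W for 29, but a cheaper cover exists.
Choose W, H, and G: together they cover T2, T5, T3, T4 — every target.
Total install cost: 14 + 4 + 8 = 26.
No cover costs less than 26.

26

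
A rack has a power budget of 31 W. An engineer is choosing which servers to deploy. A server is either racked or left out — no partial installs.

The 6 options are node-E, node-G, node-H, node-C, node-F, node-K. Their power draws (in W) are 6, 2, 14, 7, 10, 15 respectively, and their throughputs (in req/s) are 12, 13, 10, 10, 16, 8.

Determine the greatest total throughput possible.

Allowing fractional choices, the relaxed optimum would be about 55.3, but servers are indivisible.
node-E + node-G + node-C + node-F: power draw 6 + 2 + 7 + 10 = 25 ≤ 31, throughput 12 + 13 + 10 + 16 = 51.
node-E + node-G + node-H + node-C: power draw 6 + 2 + 14 + 7 = 29 ≤ 31, throughput 12 + 13 + 10 + 10 = 45.
Best is node-E, node-G, node-C, and node-F with total throughput 51.

51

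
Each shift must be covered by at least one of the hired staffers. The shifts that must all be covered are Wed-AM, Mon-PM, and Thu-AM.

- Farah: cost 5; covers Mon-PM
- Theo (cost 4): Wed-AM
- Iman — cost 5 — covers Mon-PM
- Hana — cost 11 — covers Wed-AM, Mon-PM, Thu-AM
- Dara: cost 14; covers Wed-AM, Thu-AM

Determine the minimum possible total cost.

11

Hana alone covers Wed-AM, Mon-PM, Thu-AM — every shift.
Total cost: 11.
No cover costs less than 11.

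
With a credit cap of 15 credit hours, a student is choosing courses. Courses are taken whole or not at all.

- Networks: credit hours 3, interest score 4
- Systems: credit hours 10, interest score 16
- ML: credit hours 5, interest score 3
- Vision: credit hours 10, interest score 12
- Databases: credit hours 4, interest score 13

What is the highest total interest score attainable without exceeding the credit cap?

29

This is a 0-1 knapsack instance.
Vision + Databases: credit hours 10 + 4 = 14 ≤ 15, interest score 12 + 13 = 25.
Systems + Databases: credit hours 10 + 4 = 14 ≤ 15, interest score 16 + 13 = 29.
Best is Systems and Databases with total interest score 29.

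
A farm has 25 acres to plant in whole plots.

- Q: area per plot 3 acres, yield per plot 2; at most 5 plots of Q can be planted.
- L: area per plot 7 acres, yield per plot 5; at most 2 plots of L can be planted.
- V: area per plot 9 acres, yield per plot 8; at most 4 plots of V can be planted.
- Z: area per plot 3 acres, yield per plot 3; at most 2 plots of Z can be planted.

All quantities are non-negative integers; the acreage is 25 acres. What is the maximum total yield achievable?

1×L and 2×V: area 25 ≤ 25, yield 1·5 + 2·8 = 21.
2×V and 2×Z: area 24 ≤ 25, yield 2·8 + 2·3 = 22.
Best is 22.

22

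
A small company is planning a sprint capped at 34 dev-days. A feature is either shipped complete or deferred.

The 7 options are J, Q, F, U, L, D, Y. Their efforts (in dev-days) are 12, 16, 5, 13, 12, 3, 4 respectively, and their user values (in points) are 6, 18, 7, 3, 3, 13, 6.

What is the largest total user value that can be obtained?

44

Treat it as a binary knapsack problem.
Allowing fractional choices, the relaxed optimum would be about 47.0, but features are indivisible.
Q + F + D + Y: effort 16 + 5 + 3 + 4 = 28 ≤ 34, user value 18 + 7 + 13 + 6 = 44.
Q + F + D: effort 16 + 5 + 3 = 24 ≤ 34, user value 18 + 7 + 13 = 38.
Best is Q, F, D, and Y with total user value 44.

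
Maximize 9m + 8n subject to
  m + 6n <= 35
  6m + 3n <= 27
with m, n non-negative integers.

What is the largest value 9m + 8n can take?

58

The continuous relaxation peaks at (1.73, 5.55) with value 59.91; rounding to a feasible lattice point costs some objective.
(m,n)=(2,5) is feasible, giving 58.
(m,n)=(2,4) is feasible, giving 50.
(m,n)=(1,5) is feasible, giving 49.
No feasible integer point exceeds 58.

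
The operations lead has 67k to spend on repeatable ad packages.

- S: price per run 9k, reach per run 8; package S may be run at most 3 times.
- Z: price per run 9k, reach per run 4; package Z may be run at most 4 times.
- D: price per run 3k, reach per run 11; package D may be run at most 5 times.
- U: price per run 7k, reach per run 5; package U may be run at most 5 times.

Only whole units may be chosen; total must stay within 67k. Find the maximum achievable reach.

This is a bounded integer knapsack.
Take 3×S, 5×D, and 3×U: price 63 ≤ 67, reach 3·8 + 5·11 + 3·5 = 94.
D has the best ratio (11/3) and is taken to its limit of 5; remaining capacity is filled optimally with the others.

94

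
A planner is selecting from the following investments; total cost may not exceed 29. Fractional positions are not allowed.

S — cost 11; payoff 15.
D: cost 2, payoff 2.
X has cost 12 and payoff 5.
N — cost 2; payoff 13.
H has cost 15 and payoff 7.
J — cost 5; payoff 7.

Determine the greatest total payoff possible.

Allowing fractional choices, the relaxed optimum would be about 41.2, but investments are indivisible.
S + D + N + J: cost 11 + 2 + 2 + 5 = 20 ≤ 29, payoff 15 + 2 + 13 + 7 = 37.
S + D + X + N: cost 11 + 2 + 12 + 2 = 27 ≤ 29, payoff 15 + 2 + 5 + 13 = 35.
S + N + J: cost 11 + 2 + 5 = 18 ≤ 29, payoff 15 + 13 + 7 = 35.
Best is S, D, N, and J with total payoff 37.

37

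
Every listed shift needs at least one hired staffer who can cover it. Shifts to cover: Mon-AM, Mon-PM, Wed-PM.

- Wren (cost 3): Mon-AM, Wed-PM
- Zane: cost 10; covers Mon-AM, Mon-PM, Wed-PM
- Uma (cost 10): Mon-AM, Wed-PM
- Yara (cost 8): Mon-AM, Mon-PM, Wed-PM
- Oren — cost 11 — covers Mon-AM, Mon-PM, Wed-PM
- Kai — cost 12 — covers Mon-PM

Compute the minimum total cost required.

The greedy cost-per-new-shift heuristic would pick Wren and Yara for 11, but a cheaper cover exists.
Yara alone covers Mon-AM, Mon-PM, Wed-PM — every shift.
Total cost: 8.
No cover costs less than 8.

8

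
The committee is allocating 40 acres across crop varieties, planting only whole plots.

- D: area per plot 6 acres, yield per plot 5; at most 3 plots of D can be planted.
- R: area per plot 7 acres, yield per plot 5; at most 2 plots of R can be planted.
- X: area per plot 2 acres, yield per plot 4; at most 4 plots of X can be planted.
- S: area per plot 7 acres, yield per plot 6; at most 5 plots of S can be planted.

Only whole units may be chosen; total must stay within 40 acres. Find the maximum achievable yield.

This is a bounded integer knapsack.
Take 3×D, 4×X, and 2×S: area 40 ≤ 40, yield 3·5 + 4·4 + 2·6 = 43.
X has the best ratio (4/2) and is taken to its limit of 4; remaining capacity is filled optimally with the others.

43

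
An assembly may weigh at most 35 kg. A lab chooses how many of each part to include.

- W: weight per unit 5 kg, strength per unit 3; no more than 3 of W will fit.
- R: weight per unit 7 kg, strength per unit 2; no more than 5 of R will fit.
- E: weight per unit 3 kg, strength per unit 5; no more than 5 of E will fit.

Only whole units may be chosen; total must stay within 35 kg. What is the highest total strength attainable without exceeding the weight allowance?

34

This is a bounded integer knapsack.
3×W and 5×E: weight 30 ≤ 35, strength 3·3 + 5·5 = 34.
2×W, 1×R, and 5×E: weight 32 ≤ 35, strength 2·3 + 1·2 + 5·5 = 33.
Best is 34.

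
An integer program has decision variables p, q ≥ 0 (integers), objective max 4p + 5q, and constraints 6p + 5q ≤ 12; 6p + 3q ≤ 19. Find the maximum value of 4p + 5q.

10

The continuous relaxation peaks at (0, 2.4) with value 12.00; rounding to a feasible lattice point costs some objective.
(p,q)=(0,2): 6·0+5·2=10≤12, 6·0+3·2=6≤19, objective 10.
(p,q)=(1,1): 6·1+5·1=11≤12, 6·1+3·1=9≤19, objective 9.
(p,q)=(0,1): 6·0+5·1=5≤12, 6·0+3·1=3≤19, objective 5.
No feasible integer point exceeds 10.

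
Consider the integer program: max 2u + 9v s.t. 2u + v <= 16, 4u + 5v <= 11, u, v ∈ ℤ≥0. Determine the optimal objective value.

Relaxing integrality, the LP optimum is 19.80 at (u,v) = (0, 2.2), which is not an integer point.
(u,v)=(0,2): 2·0+1·2=2≤16, 4·0+5·2=10≤11, objective 18.
(u,v)=(1,1): 2·1+1·1=3≤16, 4·1+5·1=9≤11, objective 11.
(u,v)=(0,1): 2·0+1·1=1≤16, 4·0+5·1=5≤11, objective 9.
The best lattice point is (0,2), giving 18.

18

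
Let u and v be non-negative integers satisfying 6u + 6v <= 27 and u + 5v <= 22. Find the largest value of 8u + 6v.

32

The continuous relaxation peaks at (4.5, 0) with value 36.00; rounding to a feasible lattice point costs some objective.
(u,v)=(4,0): 6·4+6·0=24≤27, 1·4+5·0=4≤22, objective 32.
(u,v)=(3,1): 6·3+6·1=24≤27, 1·3+5·1=8≤22, objective 30.
No feasible integer point exceeds 32.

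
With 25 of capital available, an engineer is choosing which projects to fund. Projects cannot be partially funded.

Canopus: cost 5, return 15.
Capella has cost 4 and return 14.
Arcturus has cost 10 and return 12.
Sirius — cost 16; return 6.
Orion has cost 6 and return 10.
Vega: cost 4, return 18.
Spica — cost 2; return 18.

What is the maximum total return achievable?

77

Take Canopus, Capella, Arcturus, Vega, and Spica: cost 5 + 4 + 10 + 4 + 2 = 25 ≤ 25, return 15 + 14 + 12 + 18 + 18 = 77.
No other feasible combination does better.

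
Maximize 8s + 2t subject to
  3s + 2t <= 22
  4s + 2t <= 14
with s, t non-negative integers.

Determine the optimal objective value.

26

(s,t)=(3,1): 3·3+2·1=11≤22, 4·3+2·1=14≤14, objective 26.
(s,t)=(3,0): 3·3+2·0=9≤22, 4·3+2·0=12≤14, objective 24.
(s,t)=(2,2): 3·2+2·2=10≤22, 4·2+2·2=12≤14, objective 20.
(s,t)=(2,1): 3·2+2·1=8≤22, 4·2+2·1=10≤14, objective 18.
The best lattice point is (3,1), giving 26.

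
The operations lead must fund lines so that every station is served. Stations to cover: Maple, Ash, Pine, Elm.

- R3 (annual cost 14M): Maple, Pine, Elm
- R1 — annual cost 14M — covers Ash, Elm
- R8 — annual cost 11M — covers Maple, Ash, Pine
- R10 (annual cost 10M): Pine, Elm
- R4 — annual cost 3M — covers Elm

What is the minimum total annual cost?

Choose R8 and R4: together they cover Maple, Ash, Pine, Elm — every station.
Total annual cost: 11 + 3 = 14.
No cover costs less than 14.

14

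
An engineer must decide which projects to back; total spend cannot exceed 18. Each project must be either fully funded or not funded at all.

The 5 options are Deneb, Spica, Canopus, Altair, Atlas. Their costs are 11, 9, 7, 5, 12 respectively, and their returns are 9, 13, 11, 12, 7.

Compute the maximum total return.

25

Allowing fractional choices, the relaxed optimum would be about 31.7, but projects are indivisible.
Canopus + Altair: cost 7 + 5 = 12 ≤ 18, return 11 + 12 = 23.
Spica + Canopus: cost 9 + 7 = 16 ≤ 18, return 13 + 11 = 24.
Spica + Altair: cost 9 + 5 = 14 ≤ 18, return 13 + 12 = 25.
Best is Spica and Altair with total return 25.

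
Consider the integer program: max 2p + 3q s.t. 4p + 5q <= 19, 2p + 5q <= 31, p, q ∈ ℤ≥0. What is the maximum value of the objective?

(p,q)=(1,3): 4·1+5·3=19≤19, 2·1+5·3=17≤31, objective 11.
(p,q)=(2,2): 4·2+5·2=18≤19, 2·2+5·2=14≤31, objective 10.
Maximum is 11 at (p,q)=(1,3).

11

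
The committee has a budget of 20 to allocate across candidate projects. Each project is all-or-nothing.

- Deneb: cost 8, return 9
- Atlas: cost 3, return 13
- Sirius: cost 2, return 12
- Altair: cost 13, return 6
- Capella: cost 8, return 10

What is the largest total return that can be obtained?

35

Treat it as a binary knapsack problem.
Deneb + Atlas + Capella: cost 8 + 3 + 8 = 19 ≤ 20, return 9 + 13 + 10 = 32.
Atlas + Sirius + Capella: cost 3 + 2 + 8 = 13 ≤ 20, return 13 + 12 + 10 = 35.
Deneb + Atlas + Sirius: cost 8 + 3 + 2 = 13 ≤ 20, return 9 + 13 + 12 = 34.
Best is Atlas, Sirius, and Capella with total return 35.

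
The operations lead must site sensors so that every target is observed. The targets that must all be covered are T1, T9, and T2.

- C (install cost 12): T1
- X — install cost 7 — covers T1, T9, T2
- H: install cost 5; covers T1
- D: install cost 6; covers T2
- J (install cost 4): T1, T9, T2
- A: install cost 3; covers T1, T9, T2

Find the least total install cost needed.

A alone covers T1, T9, T2 — every target.
Total install cost: 3.

3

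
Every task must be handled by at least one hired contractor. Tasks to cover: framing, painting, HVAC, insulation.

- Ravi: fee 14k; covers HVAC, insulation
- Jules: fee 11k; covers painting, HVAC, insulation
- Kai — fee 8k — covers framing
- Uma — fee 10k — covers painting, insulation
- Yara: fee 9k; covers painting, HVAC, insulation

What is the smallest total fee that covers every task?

Choose Kai and Yara: together they cover framing, painting, HVAC, insulation — every task.
Total fee: 8 + 9 = 17.

17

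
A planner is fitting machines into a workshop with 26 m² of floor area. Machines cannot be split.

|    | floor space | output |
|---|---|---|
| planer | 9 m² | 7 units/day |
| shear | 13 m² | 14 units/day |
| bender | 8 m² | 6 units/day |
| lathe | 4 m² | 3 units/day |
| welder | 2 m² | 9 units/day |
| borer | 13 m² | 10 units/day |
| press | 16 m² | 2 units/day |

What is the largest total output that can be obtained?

30

Allowing fractional choices, the relaxed optimum would be about 31.5, but machines are indivisible.
shear + bender + welder: floor space 13 + 8 + 2 = 23 ≤ 26, output 14 + 6 + 9 = 29.
planer + shear + welder: floor space 9 + 13 + 2 = 24 ≤ 26, output 7 + 14 + 9 = 30.
shear + lathe + welder: floor space 13 + 4 + 2 = 19 ≤ 26, output 14 + 3 + 9 = 26.
Best is planer, shear, and welder with total output 30.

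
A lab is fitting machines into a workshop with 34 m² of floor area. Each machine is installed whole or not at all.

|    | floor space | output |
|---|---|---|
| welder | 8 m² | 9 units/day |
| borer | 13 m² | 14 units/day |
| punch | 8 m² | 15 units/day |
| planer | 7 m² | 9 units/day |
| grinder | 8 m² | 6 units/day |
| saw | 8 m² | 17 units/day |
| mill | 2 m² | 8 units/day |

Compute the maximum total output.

Take welder, punch, planer, saw, and mill: floor space 8 + 8 + 7 + 8 + 2 = 33 ≤ 34, output 9 + 15 + 9 + 17 + 8 = 58.
No other feasible combination does better.

58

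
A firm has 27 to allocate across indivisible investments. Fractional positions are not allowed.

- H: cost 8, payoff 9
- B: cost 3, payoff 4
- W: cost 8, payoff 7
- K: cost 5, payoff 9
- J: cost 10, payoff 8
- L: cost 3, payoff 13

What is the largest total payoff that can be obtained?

42

Take H, B, W, K, and L: cost 8 + 3 + 8 + 5 + 3 = 27 ≤ 27, payoff 9 + 4 + 7 + 9 + 13 = 42.
No other feasible combination does better.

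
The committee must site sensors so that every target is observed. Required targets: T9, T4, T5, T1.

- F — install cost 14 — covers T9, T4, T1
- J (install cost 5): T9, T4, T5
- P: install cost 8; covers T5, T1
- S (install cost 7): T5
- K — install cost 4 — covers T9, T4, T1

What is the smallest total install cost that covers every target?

Choose J and K: together they cover T9, T4, T5, T1 — every target.
Total install cost: 5 + 4 = 9.
No cover costs less than 9.

9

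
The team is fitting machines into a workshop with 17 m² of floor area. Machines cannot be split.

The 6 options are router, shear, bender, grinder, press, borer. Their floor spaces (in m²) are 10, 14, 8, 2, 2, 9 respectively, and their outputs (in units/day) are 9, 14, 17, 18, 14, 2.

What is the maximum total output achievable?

Treat it as a binary knapsack problem.
Allowing fractional choices, the relaxed optimum would be about 54.0, but machines are indivisible.
bender + grinder: floor space 8 + 2 = 10 ≤ 17, output 17 + 18 = 35.
bender + grinder + press: floor space 8 + 2 + 2 = 12 ≤ 17, output 17 + 18 + 14 = 49.
router + grinder + press: floor space 10 + 2 + 2 = 14 ≤ 17, output 9 + 18 + 14 = 41.
Best is bender, grinder, and press with total output 49.

49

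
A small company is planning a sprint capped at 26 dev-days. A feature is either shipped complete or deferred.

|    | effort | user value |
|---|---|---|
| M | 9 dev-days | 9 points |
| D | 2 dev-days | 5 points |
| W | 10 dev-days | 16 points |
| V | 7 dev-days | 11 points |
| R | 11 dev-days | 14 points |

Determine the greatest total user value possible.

36

D + W + V: effort 2 + 10 + 7 = 19 ≤ 26, user value 5 + 16 + 11 = 32.
D + W + R: effort 2 + 10 + 11 = 23 ≤ 26, user value 5 + 16 + 14 = 35.
M + W + V: effort 9 + 10 + 7 = 26 ≤ 26, user value 9 + 16 + 11 = 36.
Best is M, W, and V with total user value 36.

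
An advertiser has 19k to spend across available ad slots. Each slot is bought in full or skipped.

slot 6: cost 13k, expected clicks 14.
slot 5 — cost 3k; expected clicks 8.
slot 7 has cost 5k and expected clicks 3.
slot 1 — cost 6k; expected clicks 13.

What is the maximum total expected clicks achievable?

27

This is an integer program with binary decision variables.
Allowing fractional choices, the relaxed optimum would be about 31.8, but ad slots are indivisible.
slot 5 + slot 7 + slot 1: cost 3 + 5 + 6 = 14 ≤ 19, expected clicks 8 + 3 + 13 = 24.
slot 6 + slot 1: cost 13 + 6 = 19 ≤ 19, expected clicks 14 + 13 = 27.
Best is slot 6 and slot 1 with total expected clicks 27.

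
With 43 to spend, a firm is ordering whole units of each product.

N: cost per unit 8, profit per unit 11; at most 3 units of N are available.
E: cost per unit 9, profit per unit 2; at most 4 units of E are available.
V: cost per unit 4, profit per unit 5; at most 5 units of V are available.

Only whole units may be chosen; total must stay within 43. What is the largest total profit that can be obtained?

N has the best ratio (11/8); taking only N gives at most 3×11 = 33 (stopped by the supply cap of 3).
Mixing does better — 3×N and 4×V: cost 40 ≤ 43, profit 3·11 + 4·5 = 53.

53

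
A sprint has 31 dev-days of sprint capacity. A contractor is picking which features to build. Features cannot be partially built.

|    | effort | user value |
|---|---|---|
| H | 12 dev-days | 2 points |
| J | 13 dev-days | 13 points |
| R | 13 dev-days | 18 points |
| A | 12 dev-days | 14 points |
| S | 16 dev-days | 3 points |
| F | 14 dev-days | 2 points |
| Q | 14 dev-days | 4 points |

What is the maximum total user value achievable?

This is an integer program with binary decision variables.
Take R and A: effort 13 + 12 = 25 ≤ 31, user value 18 + 14 = 32.
No other feasible combination does better.

32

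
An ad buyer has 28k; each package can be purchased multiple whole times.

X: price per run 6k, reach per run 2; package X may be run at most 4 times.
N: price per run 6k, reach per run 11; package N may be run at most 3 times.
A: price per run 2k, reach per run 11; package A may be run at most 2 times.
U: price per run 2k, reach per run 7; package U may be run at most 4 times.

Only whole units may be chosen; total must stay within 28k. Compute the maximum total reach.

76

A has the best ratio (11/2); taking only A gives at most 2×11 = 22 (stopped by the supply cap of 2).
Mixing does better — 3×N, 2×A, and 3×U: price 28 ≤ 28, reach 3·11 + 2·11 + 3·7 = 76.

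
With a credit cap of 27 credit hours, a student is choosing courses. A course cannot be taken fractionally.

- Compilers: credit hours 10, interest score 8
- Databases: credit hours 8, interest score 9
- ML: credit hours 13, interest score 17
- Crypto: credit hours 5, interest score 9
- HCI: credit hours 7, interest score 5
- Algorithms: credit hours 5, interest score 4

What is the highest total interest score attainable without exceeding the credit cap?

35

Treat it as a binary knapsack problem.
Allowing fractional choices, the relaxed optimum would be about 35.8, but courses are indivisible.
ML + Crypto + HCI: credit hours 13 + 5 + 7 = 25 ≤ 27, interest score 17 + 9 + 5 = 31.
Databases + ML + Crypto: credit hours 8 + 13 + 5 = 26 ≤ 27, interest score 9 + 17 + 9 = 35.
ML + Crypto + Algorithms: credit hours 13 + 5 + 5 = 23 ≤ 27, interest score 17 + 9 + 4 = 30.
Best is Databases, ML, and Crypto with total interest score 35.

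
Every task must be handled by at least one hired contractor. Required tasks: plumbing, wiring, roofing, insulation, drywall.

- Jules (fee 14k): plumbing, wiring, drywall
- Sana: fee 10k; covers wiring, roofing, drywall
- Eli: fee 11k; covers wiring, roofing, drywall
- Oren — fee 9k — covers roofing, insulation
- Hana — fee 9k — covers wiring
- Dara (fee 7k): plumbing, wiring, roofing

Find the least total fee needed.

23

This is a weighted set-cover instance.
The greedy cost-per-new-task heuristic would pick Dara, Oren, and Sana for 26, but a cheaper cover exists.
Choose Jules and Oren: together they cover plumbing, wiring, roofing, insulation, drywall — every task.
Total fee: 14 + 9 = 23.
No cover costs less than 23.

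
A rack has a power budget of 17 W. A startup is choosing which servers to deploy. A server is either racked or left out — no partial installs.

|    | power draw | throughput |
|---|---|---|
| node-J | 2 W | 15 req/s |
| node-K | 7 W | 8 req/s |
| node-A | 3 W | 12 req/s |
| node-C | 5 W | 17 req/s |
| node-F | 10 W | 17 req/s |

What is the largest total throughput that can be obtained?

Allowing fractional choices, the relaxed optimum would be about 55.9, but servers are indivisible.
node-J + node-A + node-C: power draw 2 + 3 + 5 = 10 ≤ 17, throughput 15 + 12 + 17 = 44.
node-J + node-C + node-F: power draw 2 + 5 + 10 = 17 ≤ 17, throughput 15 + 17 + 17 = 49.
node-J + node-K + node-A + node-C: power draw 2 + 7 + 3 + 5 = 17 ≤ 17, throughput 15 + 8 + 12 + 17 = 52.
Best is node-J, node-K, node-A, and node-C with total throughput 52.

52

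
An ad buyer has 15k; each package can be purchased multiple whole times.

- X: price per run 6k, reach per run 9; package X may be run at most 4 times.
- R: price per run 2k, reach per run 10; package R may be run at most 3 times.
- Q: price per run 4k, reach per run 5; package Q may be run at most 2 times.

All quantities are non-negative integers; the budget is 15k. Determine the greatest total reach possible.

40

This is a bounded integer knapsack.
R has the best ratio (10/2); taking only R gives at most 3×10 = 30 (stopped by the supply cap of 3).
Mixing does better — 3×R and 2×Q: price 14 ≤ 15, reach 3·10 + 2·5 = 40.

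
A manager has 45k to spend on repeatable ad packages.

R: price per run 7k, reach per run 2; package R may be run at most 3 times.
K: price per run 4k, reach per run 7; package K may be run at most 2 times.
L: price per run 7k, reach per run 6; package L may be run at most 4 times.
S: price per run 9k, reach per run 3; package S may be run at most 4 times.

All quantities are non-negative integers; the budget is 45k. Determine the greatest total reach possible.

41

Take 2×K, 4×L, and 1×S: price 45 ≤ 45, reach 2·7 + 4·6 + 1·3 = 41.
K has the best ratio (7/4) and is taken to its limit of 2; remaining capacity is filled optimally with the others.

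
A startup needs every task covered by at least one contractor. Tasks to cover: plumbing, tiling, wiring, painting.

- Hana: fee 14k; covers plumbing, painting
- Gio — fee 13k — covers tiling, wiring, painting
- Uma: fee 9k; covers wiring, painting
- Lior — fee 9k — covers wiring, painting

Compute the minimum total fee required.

This is an integer covering problem.
Choose Hana and Gio: together they cover plumbing, tiling, wiring, painting — every task.
Total fee: 14 + 13 = 27.
No cover costs less than 27.

27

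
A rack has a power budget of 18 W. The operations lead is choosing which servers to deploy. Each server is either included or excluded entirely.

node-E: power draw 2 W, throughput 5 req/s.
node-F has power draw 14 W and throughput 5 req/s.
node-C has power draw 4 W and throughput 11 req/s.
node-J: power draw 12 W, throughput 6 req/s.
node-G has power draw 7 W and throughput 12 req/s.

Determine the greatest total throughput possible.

28

Allowing fractional choices, the relaxed optimum would be about 30.5, but servers are indivisible.
node-E + node-C + node-G: power draw 2 + 4 + 7 = 13 ≤ 18, throughput 5 + 11 + 12 = 28.
node-E + node-C + node-J: power draw 2 + 4 + 12 = 18 ≤ 18, throughput 5 + 11 + 6 = 22.
node-C + node-G: power draw 4 + 7 = 11 ≤ 18, throughput 11 + 12 = 23.
Best is node-E, node-C, and node-G with total throughput 28.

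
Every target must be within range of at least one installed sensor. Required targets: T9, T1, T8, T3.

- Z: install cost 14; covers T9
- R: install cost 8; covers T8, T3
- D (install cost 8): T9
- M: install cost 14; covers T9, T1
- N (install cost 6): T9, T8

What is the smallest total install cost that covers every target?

22

The greedy cost-per-new-target heuristic would pick N, R, and M for 28, but a cheaper cover exists.
Choose R and M: together they cover T9, T1, T8, T3 — every target.
Total install cost: 8 + 14 = 22.
No cover costs less than 22.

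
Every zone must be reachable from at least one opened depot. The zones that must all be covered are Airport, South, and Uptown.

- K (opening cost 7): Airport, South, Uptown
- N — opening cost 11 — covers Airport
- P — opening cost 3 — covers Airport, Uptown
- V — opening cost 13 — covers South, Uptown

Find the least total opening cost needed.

The greedy cost-per-new-zone heuristic would pick P and K for 10, but a cheaper cover exists.
K alone covers Airport, South, Uptown — every zone.
Total opening cost: 7.
No cover costs less than 7.

7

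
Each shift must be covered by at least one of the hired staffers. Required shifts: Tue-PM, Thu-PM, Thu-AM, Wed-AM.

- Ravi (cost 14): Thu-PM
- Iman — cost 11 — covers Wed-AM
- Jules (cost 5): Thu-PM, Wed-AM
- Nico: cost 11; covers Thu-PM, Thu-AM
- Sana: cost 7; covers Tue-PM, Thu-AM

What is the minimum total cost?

This is an integer covering problem.
Choose Jules and Sana: together they cover Tue-PM, Thu-PM, Thu-AM, Wed-AM — every shift.
Total cost: 5 + 7 = 12.
No cover costs less than 12.

12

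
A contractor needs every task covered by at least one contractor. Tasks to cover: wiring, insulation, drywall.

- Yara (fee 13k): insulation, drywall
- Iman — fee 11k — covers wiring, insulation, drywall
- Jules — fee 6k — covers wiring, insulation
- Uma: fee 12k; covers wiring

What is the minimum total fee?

11

Iman alone covers wiring, insulation, drywall — every task.
Total fee: 11.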